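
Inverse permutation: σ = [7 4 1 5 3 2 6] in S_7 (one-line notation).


To find σ⁻¹, swap domain and range:
σ(1) = 7 → σ⁻¹(7) = 1
σ(2) = 4 → σ⁻¹(4) = 2
σ(3) = 1 → σ⁻¹(1) = 3
σ(4) = 5 → σ⁻¹(5) = 4
σ(5) = 3 → σ⁻¹(3) = 5
σ(6) = 2 → σ⁻¹(2) = 6
σ(7) = 6 → σ⁻¹(6) = 7

σ⁻¹ = [3 6 5 2 4 7 1]


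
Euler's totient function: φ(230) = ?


Factor n: 230 = 2 × 5 × 23
φ(n) = n · ∏(1 - 1/p) over distinct primes p | n
φ(230) = 230 · (1 - 1/2) · (1 - 1/5) · (1 - 1/23) = 88

φ(230) = 88


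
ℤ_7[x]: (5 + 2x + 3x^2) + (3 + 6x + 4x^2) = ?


Add coefficients mod 7:
x^0: 5 + 3 = 1 (mod 7)
x^1: 2 + 6 = 1 (mod 7)
x^2: 3 + 4 = 0 (mod 7)
Result: 1 + x

f + g = 1 + x


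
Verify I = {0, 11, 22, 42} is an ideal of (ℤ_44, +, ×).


Check ideal conditions for I = {0, 11, 22, 42} in ℤ_44:
(1) I is an additive subgroup? No
(2) For r ∈ ℤ_44 and a ∈ I: r·a ∈ I? No  [counterexample: r=2, a=42, r·a mod 44 = 40 ∉ I]

No, I is not an ideal of ℤ_44


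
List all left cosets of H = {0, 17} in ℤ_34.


H = {0, 17}, |H| = 2
Number of cosets = |G|/|H| = 34/2 = 17
0 + H = {0, 17}
1 + H = {1, 18}
2 + H = {2, 19}
3 + H = {3, 20}
4 + H = {4, 21}
5 + H = {5, 22}
6 + H = {6, 23}
7 + H = {7, 24}
8 + H = {8, 25}
9 + H = {9, 26}
10 + H = {10, 27}
11 + H = {11, 28}
12 + H = {12, 29}
13 + H = {13, 30}
14 + H = {14, 31}
15 + H = {15, 32}
16 + H = {16, 33}

Cosets: 0+H={0,17}; 1+H={1,18}; 2+H={2,19}; 3+H={3,20}; 4+H={4,21}; 5+H={5,22}; 6+H={6,23}; 7+H={7,24}; 8+H={8,25}; 9+H={9,26}; 10+H={10,27}; 11+H={11,28}; 12+H={12,29}; 13+H={13,30}; 14+H={14,31}; 15+H={15,32}; 16+H={16,33}


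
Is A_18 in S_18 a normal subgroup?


H = A_18 in S_18
A_18 has index 2 in S_18, and every subgroup of index 2 is normal

Yes, normal subgroup


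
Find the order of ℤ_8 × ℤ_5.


|A × B| = |A| · |B|
|ℤ_8 × ℤ_5| = 8 × 5 = 40

|ℤ_8 × ℤ_5| = 40


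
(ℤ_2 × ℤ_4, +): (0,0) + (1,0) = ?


Operation: componentwise addition mod (2, 4)
(0,0) + (1,0) = ((a₁+b₁) mod 2, (a₂+b₂) mod 4) with a = (0,0), b = (1,0)

(0,0) + (1,0) = (1,0)


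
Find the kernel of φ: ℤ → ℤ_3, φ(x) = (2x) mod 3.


Kernel = preimage of identity
ker(φ) = {x ∈ ℤ : 2x ≡ 0 (mod 3)}. gcd(2,3) = 1, so 2x ≡ 0 (mod 3) ⟺ x ≡ 0 (mod 3/1 = 3). Hence ker(φ) = 3ℤ

ker(φ) = 3ℤ


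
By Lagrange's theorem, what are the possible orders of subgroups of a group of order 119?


Lagrange's theorem: |H| divides |G|
|G| = 119
Divisors of 119: 1, 7, 17, 119

Possible subgroup orders: {1, 7, 17, 119}


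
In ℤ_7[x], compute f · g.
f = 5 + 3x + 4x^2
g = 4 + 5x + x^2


Expand and collect like terms; reduce coefficients mod 7:
x^0: 5·4 = 20 ≡ 6 (mod 7)
x^1: 5·5 + 3·4 = 37 ≡ 2 (mod 7)
x^2: 5·1 + 3·5 + 4·4 = 36 ≡ 1 (mod 7)
x^3: 3·1 + 4·5 = 23 ≡ 2 (mod 7)
x^4: 4·1 = 4 ≡ 4 (mod 7)
Result: 6 + 2x + x^2 + 2x^3 + 4x^4

f · g = 6 + 2x + x^2 + 2x^3 + 4x^4


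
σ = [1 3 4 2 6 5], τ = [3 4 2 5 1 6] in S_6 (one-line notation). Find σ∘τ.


σ∘τ: apply τ first, then σ
1 →τ 3 →σ 4
2 →τ 4 →σ 2
3 →τ 2 →σ 3
4 →τ 5 →σ 6
5 →τ 1 →σ 1
6 →τ 6 →σ 5

σ∘τ = [4 2 3 6 1 5]


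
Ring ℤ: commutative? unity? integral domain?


integers form a commutative ring with unity 1; no zero divisors
Commutative: Yes
Integral domain: Yes
Has unity: Yes

ℤ: Commutative=Yes, Unity=Yes


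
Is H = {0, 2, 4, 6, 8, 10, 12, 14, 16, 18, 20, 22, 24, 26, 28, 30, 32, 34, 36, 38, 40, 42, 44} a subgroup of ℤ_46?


Subgroup test for H = {0, 2, 4, 6, 8, 10, 12, 14, 16, 18, 20, 22, 24, 26, 28, 30, 32, 34, 36, 38, 40, 42, 44} in (ℤ_46, +):
(1) 0 ∈ H? Yes
(2) Closure: for all a,b ∈ H, (a+b) mod 46 ∈ H? Yes
(3) Inverses: for all a ∈ H, -a mod 46 ∈ H? Yes

Yes, H is a subgroup of ℤ_46


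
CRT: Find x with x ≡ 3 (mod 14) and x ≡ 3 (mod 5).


m₁ = 14, m₂ = 5, gcd = 1, so CRT applies. M = m₁·m₂ = 70
Let M₁ = M/m₁ = 5, M₂ = M/m₂ = 14
Find y₁ ≡ M₁⁻¹ (mod m₁): 5⁻¹ ≡ 3 (mod 14)
Find y₂ ≡ M₂⁻¹ (mod m₂): 14⁻¹ ≡ 4 (mod 5)
x = a₁·M₁·y₁ + a₂·M₂·y₂ = 3·5·3 + 3·14·4 = 213
Reduce mod 70: x ≡ 3
Check: 3 mod 14 = 3 ✓, 3 mod 5 = 3 ✓

x ≡ 3 (mod 70)


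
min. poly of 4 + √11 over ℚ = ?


Let α = 4 + √11. Then α - 4 = √11, so (α - 4)² = 11, giving α² - 8α + 5 = 0. Degree 2 and α ∉ ℚ, so this is the minimal polynomial.

Minimal polynomial: x² - 8x + 5


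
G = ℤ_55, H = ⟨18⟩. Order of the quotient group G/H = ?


|⟨18⟩| = n / gcd(18, 55) = 55 / 1 = 55
H is normal (ℤ_55 is abelian).
|G/H| = |G| / |H| = 55 / 55 = 1

|G/H| = 1


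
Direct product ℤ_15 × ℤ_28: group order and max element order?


|ℤ_15 × ℤ_28| = 15 × 28 = 420
Max element order = lcm(15,28) = 420
Cyclic? Yes (gcd=1)

|ℤ_15×ℤ_28| = 420, max element order = 420


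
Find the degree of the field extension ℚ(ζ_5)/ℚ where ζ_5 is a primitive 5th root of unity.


[ℚ(ζ_n):ℚ] = deg Φ_n(x) = φ(n). Here φ(5) = 4

[ℚ(ζ_5)/ℚ where ζ_5 is a primitive 5th root of unity] = 4


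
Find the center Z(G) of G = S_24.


Z(G) = {g ∈ G | gx = xg for all x ∈ G}
S_n is non-abelian for n ≥ 3; Z(S_24) is trivial

Z(S_24) = {e}


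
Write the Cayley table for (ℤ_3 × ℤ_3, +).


Elements: {(0,0), (0,1), (0,2), (1,0), (1,1), (1,2), (2,0), (2,1), (2,2)}
Operation: componentwise addition mod (3, 3)
Entry (a, b) = ((a₁+b₁) mod 3, (a₂+b₂) mod 3)

Cayley table:
      | (0,0) | (0,1) | (0,2) | (1,0) | (1,1) | (1,2) | (2,0) | (2,1) | (2,2)
(0,0) | (0,0) | (0,1) | (0,2) | (1,0) | (1,1) | (1,2) | (2,0) | (2,1) | (2,2)
(0,1) | (0,1) | (0,2) | (0,0) | (1,1) | (1,2) | (1,0) | (2,1) | (2,2) | (2,0)
(0,2) | (0,2) | (0,0) | (0,1) | (1,2) | (1,0) | (1,1) | (2,2) | (2,0) | (2,1)
(1,0) | (1,0) | (1,1) | (1,2) | (2,0) | (2,1) | (2,2) | (0,0) | (0,1) | (0,2)
(1,1) | (1,1) | (1,2) | (1,0) | (2,1) | (2,2) | (2,0) | (0,1) | (0,2) | (0,0)
(1,2) | (1,2) | (1,0) | (1,1) | (2,2) | (2,0) | (2,1) | (0,2) | (0,0) | (0,1)
(2,0) | (2,0) | (2,1) | (2,2) | (0,0) | (0,1) | (0,2) | (1,0) | (1,1) | (1,2)
(2,1) | (2,1) | (2,2) | (2,0) | (0,1) | (0,2) | (0,0) | (1,1) | (1,2) | (1,0)
(2,2) | (2,2) | (2,0) | (2,1) | (0,2) | (0,0) | (0,1) | (1,2) | (1,0) | (1,1)


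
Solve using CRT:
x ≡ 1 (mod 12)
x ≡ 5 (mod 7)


m₁ = 12, m₂ = 7, gcd = 1, so CRT applies. M = m₁·m₂ = 84
Let M₁ = M/m₁ = 7, M₂ = M/m₂ = 12
Find y₁ ≡ M₁⁻¹ (mod m₁): 7⁻¹ ≡ 7 (mod 12)
Find y₂ ≡ M₂⁻¹ (mod m₂): 12⁻¹ ≡ 3 (mod 7)
x = a₁·M₁·y₁ + a₂·M₂·y₂ = 1·7·7 + 5·12·3 = 229
Reduce mod 84: x ≡ 61
Check: 61 mod 12 = 1 ✓, 61 mod 7 = 5 ✓

x ≡ 61 (mod 84)


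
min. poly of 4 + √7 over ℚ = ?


Let α = 4 + √7. Then α - 4 = √7, so (α - 4)² = 7, giving α² - 8α + 9 = 0. Degree 2 and α ∉ ℚ, so this is the minimal polynomial.

Minimal polynomial: x² - 8x + 9


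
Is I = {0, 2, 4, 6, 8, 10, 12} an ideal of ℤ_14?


Check ideal conditions for I = {0, 2, 4, 6, 8, 10, 12} in ℤ_14:
(1) I is an additive subgroup? Yes
(2) For r ∈ ℤ_14 and a ∈ I: r·a ∈ I? Yes

Yes, I is an ideal of ℤ_14


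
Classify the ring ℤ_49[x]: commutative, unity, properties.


ℤ_49 has zero divisors (7·7 ≡ 0), and these lift to constant zero divisors in ℤ_49[x]; so not an integral domain
Commutative: Yes
Integral domain: No
Has unity: Yes

ℤ_49[x]: Commutative=Yes, Unity=Yes


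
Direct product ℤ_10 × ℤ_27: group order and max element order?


|ℤ_10 × ℤ_27| = 10 × 27 = 270
Max element order = lcm(10,27) = 270
Cyclic? Yes (gcd=1)

|ℤ_10×ℤ_27| = 270, max element order = 270


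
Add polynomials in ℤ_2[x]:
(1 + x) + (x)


Add coefficients mod 2:
x^0: 1 + 0 = 1 (mod 2)
x^1: 1 + 1 = 0 (mod 2)
Result: 1

f + g = 1


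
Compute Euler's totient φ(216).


Factor n: 216 = 2^3 × 3^3
φ(n) = n · ∏(1 - 1/p) over distinct primes p | n
φ(216) = 216 · (1 - 1/2) · (1 - 1/3) = 72

φ(216) = 72


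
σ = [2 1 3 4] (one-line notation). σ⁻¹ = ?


To find σ⁻¹, swap domain and range:
σ(1) = 2 → σ⁻¹(2) = 1
σ(2) = 1 → σ⁻¹(1) = 2
σ(3) = 3 → σ⁻¹(3) = 3
σ(4) = 4 → σ⁻¹(4) = 4

σ⁻¹ = [2 1 3 4]


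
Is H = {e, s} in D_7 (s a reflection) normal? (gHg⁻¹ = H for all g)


H = {e, s} in D_7 (s a reflection)
r·s·r⁻¹ = sr⁻² ≠ s for n ≥ 3, so {e, s} is not closed under conjugation

No, not a normal subgroup


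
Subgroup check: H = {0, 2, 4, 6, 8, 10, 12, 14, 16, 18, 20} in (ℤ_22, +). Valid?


Subgroup test for H = {0, 2, 4, 6, 8, 10, 12, 14, 16, 18, 20} in (ℤ_22, +):
(1) 0 ∈ H? Yes
(2) Closure: for all a,b ∈ H, (a+b) mod 22 ∈ H? Yes
(3) Inverses: for all a ∈ H, -a mod 22 ∈ H? Yes

Yes, H is a subgroup of ℤ_22


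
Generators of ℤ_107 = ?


g generates ℤ_n iff gcd(g,n) = 1
Prime factors of 107: 107
Generators are g ∈ {1,...,106} not divisible by any of these primes.
Generators: {1, 2, 3, 4, 5, 6, 7, 8, 9, 10, 11, 12, 13, 14, 15, 16, 17, 18, 19, 20, 21, 22, 23, 24, 25, 26, 27, 28, 29, 30, 31, 32, 33, 34, 35, 36, 37, 38, 39, 40, 41, 42, 43, 44, 45, 46, 47, 48, 49, 50, 51, 52, 53, 54, 55, 56, 57, 58, 59, 60, 61, 62, 63, 64, 65, 66, 67, 68, 69, 70, 71, 72, 73, 74, 75, 76, 77, 78, 79, 80, 81, 82, 83, 84, 85, 86, 87, 88, 89, 90, 91, 92, 93, 94, 95, 96, 97, 98, 99, 100, 101, 102, 103, 104, 105, 106}
Number of generators = φ(107) = 106

Generators of ℤ_107 = {1, 2, 3, 4, 5, 6, 7, 8, 9, 10, 11, 12, 13, 14, 15, 16, 17, 18, 19, 20, 21, 22, 23, 24, 25, 26, 27, 28, 29, 30, 31, 32, 33, 34, 35, 36, 37, 38, 39, 40, 41, 42, 43, 44, 45, 46, 47, 48, 49, 50, 51, 52, 53, 54, 55, 56, 57, 58, 59, 60, 61, 62, 63, 64, 65, 66, 67, 68, 69, 70, 71, 72, 73, 74, 75, 76, 77, 78, 79, 80, 81, 82, 83, 84, 85, 86, 87, 88, 89, 90, 91, 92, 93, 94, 95, 96, 97, 98, 99, 100, 101, 102, 103, 104, 105, 106}


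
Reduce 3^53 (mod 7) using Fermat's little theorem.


Fermat's little theorem: if p is prime and gcd(a,p)=1, then a^(p-1) ≡ 1 (mod p)
p = 7 is prime, gcd(3,7) = 1
Reduce exponent: 53 mod 6 = 5
So 3^53 ≡ 3^5 (mod 7)
3^5 mod 7 = 5

3^53 ≡ 5 (mod 7)


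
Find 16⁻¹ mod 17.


Use the extended Euclidean algorithm to write 1 = 16·s + 17·t; then s mod 17 is the inverse.
Euclidean algorithm:
  16 = 0·17 + 16
  17 = 1·16 + 1
  16 = 16·1 + 0
gcd(16,17) = 1
Back-substitution gives: 16·(-1) + 17·(1) = 1
So 16⁻¹ ≡ -1 ≡ 16 (mod 17)
Check: 16 × 16 = 256 ≡ 1 (mod 17) ✓

16⁻¹ ≡ 16 (mod 17)


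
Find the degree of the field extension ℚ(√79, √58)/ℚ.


[ℚ(√79,√58):ℚ] = [ℚ(√79,√58):ℚ(√79)]·[ℚ(√79):ℚ] = 2·2 = 4

[ℚ(√79, √58)/ℚ] = 4


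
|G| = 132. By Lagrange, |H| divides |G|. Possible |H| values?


Lagrange's theorem: |H| divides |G|
|G| = 132
Divisors of 132: 1, 2, 3, 4, 6, 11, 12, 22, 33, 44, 66, 132

Possible subgroup orders: {1, 2, 3, 4, 6, 11, 12, 22, 33, 44, 66, 132}


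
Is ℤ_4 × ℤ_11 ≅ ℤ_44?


Comparing ℤ_4 × ℤ_11 and ℤ_44:
gcd(4,11) = 1, so ℤ_4 × ℤ_11 ≅ ℤ_44 (CRT)

Yes, ℤ_4 × ℤ_11 ≅ ℤ_44


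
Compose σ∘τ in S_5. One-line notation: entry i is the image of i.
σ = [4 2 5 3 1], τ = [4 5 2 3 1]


σ∘τ: apply τ first, then σ
1 →τ 4 →σ 3
2 →τ 5 →σ 1
3 →τ 2 →σ 2
4 →τ 3 →σ 5
5 →τ 1 →σ 4

σ∘τ = [3 1 2 5 4]


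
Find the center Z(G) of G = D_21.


Z(G) = {g ∈ G | gx = xg for all x ∈ G}
For odd n, Z(D_n) = {e}: no nontrivial rotation commutes with all reflections

Z(D_21) = {e}


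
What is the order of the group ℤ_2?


ℤ_n has n elements.

|ℤ_2| = 2


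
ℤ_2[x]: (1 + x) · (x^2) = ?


Expand and collect like terms; reduce coefficients mod 2:
x^0: 1·0 = 0 ≡ 0 (mod 2)
x^1: 1·0 + 1·0 = 0 ≡ 0 (mod 2)
x^2: 1·1 + 1·0 = 1 ≡ 1 (mod 2)
x^3: 1·1 = 1 ≡ 1 (mod 2)
Result: x^2 + x^3

f · g = x^2 + x^3


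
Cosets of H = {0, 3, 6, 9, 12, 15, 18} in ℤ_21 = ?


H = {0, 3, 6, 9, 12, 15, 18}, |H| = 7
Number of cosets = |G|/|H| = 21/7 = 3
0 + H = {0, 3, 6, 9, 12, 15, 18}
1 + H = {1, 4, 7, 10, 13, 16, 19}
2 + H = {2, 5, 8, 11, 14, 17, 20}

Cosets: 0+H={0,3,6,9,12,15,18}; 1+H={1,4,7,10,13,16,19}; 2+H={2,5,8,11,14,17,20}


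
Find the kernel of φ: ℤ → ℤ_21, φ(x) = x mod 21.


Kernel = preimage of identity
ker(φ) = {x ∈ ℤ : x ≡ 0 (mod 21)} = 21ℤ = {0, ±21, ±42, ...}

ker(φ) = 21ℤ


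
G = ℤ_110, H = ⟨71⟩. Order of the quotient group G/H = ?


|⟨71⟩| = n / gcd(71, 110) = 110 / 1 = 110
H is normal (ℤ_110 is abelian).
|G/H| = |G| / |H| = 110 / 110 = 1

|G/H| = 1


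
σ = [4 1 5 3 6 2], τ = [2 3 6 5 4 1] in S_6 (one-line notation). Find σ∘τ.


σ∘τ: apply τ first, then σ
1 →τ 2 →σ 1
2 →τ 3 →σ 5
3 →τ 6 →σ 2
4 →τ 5 →σ 6
5 →τ 4 →σ 3
6 →τ 1 →σ 4

σ∘τ = [1 5 2 6 3 4]


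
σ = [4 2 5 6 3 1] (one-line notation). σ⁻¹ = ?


To find σ⁻¹, swap domain and range:
σ(1) = 4 → σ⁻¹(4) = 1
σ(2) = 2 → σ⁻¹(2) = 2
σ(3) = 5 → σ⁻¹(5) = 3
σ(4) = 6 → σ⁻¹(6) = 4
σ(5) = 3 → σ⁻¹(3) = 5
σ(6) = 1 → σ⁻¹(1) = 6

σ⁻¹ = [6 2 5 1 3 4]


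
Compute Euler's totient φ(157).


Factor n: 157 = 157
φ(n) = n · ∏(1 - 1/p) over distinct primes p | n
φ(157) = 157 · (1 - 1/157) = 156

φ(157) = 156


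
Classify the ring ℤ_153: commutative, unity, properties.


ℤ_153 is a commutative ring with unity 1; 153 = 3×51 is composite, so 3·51 ≡ 0 gives zero divisors (not an integral domain)
Commutative: Yes
Integral domain: No
Has unity: Yes

ℤ_153: Commutative=Yes, Unity=Yes


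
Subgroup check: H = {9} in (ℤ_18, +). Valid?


Subgroup test for H = {9} in (ℤ_18, +):
(1) 0 ∈ H? No
(2) Closure: for all a,b ∈ H, (a+b) mod 18 ∈ H? No  [counterexample: 9 + 9 = 0 ∉ H]
(3) Inverses: for all a ∈ H, -a mod 18 ∈ H? Yes

No, H is not a subgroup of ℤ_18


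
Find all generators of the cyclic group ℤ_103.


g generates ℤ_n iff gcd(g,n) = 1
Prime factors of 103: 103
Generators are g ∈ {1,...,102} not divisible by any of these primes.
Generators: {1, 2, 3, 4, 5, 6, 7, 8, 9, 10, 11, 12, 13, 14, 15, 16, 17, 18, 19, 20, 21, 22, 23, 24, 25, 26, 27, 28, 29, 30, 31, 32, 33, 34, 35, 36, 37, 38, 39, 40, 41, 42, 43, 44, 45, 46, 47, 48, 49, 50, 51, 52, 53, 54, 55, 56, 57, 58, 59, 60, 61, 62, 63, 64, 65, 66, 67, 68, 69, 70, 71, 72, 73, 74, 75, 76, 77, 78, 79, 80, 81, 82, 83, 84, 85, 86, 87, 88, 89, 90, 91, 92, 93, 94, 95, 96, 97, 98, 99, 100, 101, 102}
Number of generators = φ(103) = 102

Generators of ℤ_103 = {1, 2, 3, 4, 5, 6, 7, 8, 9, 10, 11, 12, 13, 14, 15, 16, 17, 18, 19, 20, 21, 22, 23, 24, 25, 26, 27, 28, 29, 30, 31, 32, 33, 34, 35, 36, 37, 38, 39, 40, 41, 42, 43, 44, 45, 46, 47, 48, 49, 50, 51, 52, 53, 54, 55, 56, 57, 58, 59, 60, 61, 62, 63, 64, 65, 66, 67, 68, 69, 70, 71, 72, 73, 74, 75, 76, 77, 78, 79, 80, 81, 82, 83, 84, 85, 86, 87, 88, 89, 90, 91, 92, 93, 94, 95, 96, 97, 98, 99, 100, 101, 102}


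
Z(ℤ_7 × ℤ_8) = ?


Z(G) = {g ∈ G | gx = xg for all x ∈ G}
Direct product of abelian groups is abelian, so Z(G) = G

Z(ℤ_7 × ℤ_8) = ℤ_7 × ℤ_8


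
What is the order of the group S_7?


|S_n| = n! (number of permutations of n symbols)
|S_7| = 7! = 5040

|S_7| = 5040


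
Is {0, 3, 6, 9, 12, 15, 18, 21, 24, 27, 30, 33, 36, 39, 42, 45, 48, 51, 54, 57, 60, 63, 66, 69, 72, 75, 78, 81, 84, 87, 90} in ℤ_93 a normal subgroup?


H = {0, 3, 6, 9, 12, 15, 18, 21, 24, 27, 30, 33, 36, 39, 42, 45, 48, 51, 54, 57, 60, 63, 66, 69, 72, 75, 78, 81, 84, 87, 90} in ℤ_93
ℤ_93 is abelian; every subgroup of an abelian group is normal

Yes, normal subgroup


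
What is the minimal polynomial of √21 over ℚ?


√21 satisfies x² - 21 = 0, irreducible over ℚ since 21 is squarefree

Minimal polynomial: x² - 21


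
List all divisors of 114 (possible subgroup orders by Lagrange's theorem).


Lagrange's theorem: |H| divides |G|
|G| = 114
Divisors of 114: 1, 2, 3, 6, 19, 38, 57, 114

Possible subgroup orders: {1, 2, 3, 6, 19, 38, 57, 114}


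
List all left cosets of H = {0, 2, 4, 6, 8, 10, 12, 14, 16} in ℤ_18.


H = {0, 2, 4, 6, 8, 10, 12, 14, 16}, |H| = 9
Number of cosets = |G|/|H| = 18/9 = 2
0 + H = {0, 2, 4, 6, 8, 10, 12, 14, 16}
1 + H = {1, 3, 5, 7, 9, 11, 13, 15, 17}

Cosets: 0+H={0,2,4,6,8,10,12,14,16}; 1+H={1,3,5,7,9,11,13,15,17}


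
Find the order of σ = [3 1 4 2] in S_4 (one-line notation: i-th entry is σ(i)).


Cycle decomposition: (1 3 4 2)
Cycle lengths: 4
Order = lcm(4) = 4

ord(σ) = 4


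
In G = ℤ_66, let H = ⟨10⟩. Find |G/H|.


|⟨10⟩| = n / gcd(10, 66) = 66 / 2 = 33
H is normal (ℤ_66 is abelian).
|G/H| = |G| / |H| = 66 / 33 = 2

|G/H| = 2


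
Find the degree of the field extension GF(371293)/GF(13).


GF(371293) = GF(13^5), so the extension degree is 5

[GF(371293)/GF(13)] = 5


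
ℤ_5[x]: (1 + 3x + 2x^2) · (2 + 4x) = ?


Expand and collect like terms; reduce coefficients mod 5:
x^0: 1·2 = 2 ≡ 2 (mod 5)
x^1: 1·4 + 3·2 = 10 ≡ 0 (mod 5)
x^2: 3·4 + 2·2 = 16 ≡ 1 (mod 5)
x^3: 2·4 = 8 ≡ 3 (mod 5)
Result: 2 + x^2 + 3x^3

f · g = 2 + x^2 + 3x^3


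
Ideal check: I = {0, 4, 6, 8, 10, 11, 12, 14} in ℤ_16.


Check ideal conditions for I = {0, 4, 6, 8, 10, 11, 12, 14} in ℤ_16:
(1) I is an additive subgroup? No
(2) For r ∈ ℤ_16 and a ∈ I: r·a ∈ I? No  [counterexample: r=3, a=6, r·a mod 16 = 2 ∉ I]

No, I is not an ideal of ℤ_16


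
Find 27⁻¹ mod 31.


Use the extended Euclidean algorithm to write 1 = 27·s + 31·t; then s mod 31 is the inverse.
Euclidean algorithm:
  27 = 0·31 + 27
  31 = 1·27 + 4
  27 = 6·4 + 3
  4 = 1·3 + 1
  3 = 3·1 + 0
gcd(27,31) = 1
Back-substitution gives: 27·(-8) + 31·(7) = 1
So 27⁻¹ ≡ -8 ≡ 23 (mod 31)
Check: 27 × 23 = 621 ≡ 1 (mod 31) ✓

27⁻¹ ≡ 23 (mod 31)


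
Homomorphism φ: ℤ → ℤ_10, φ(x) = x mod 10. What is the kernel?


Kernel = preimage of identity
ker(φ) = {x ∈ ℤ : x ≡ 0 (mod 10)} = 10ℤ = {0, ±10, ±20, ...}

ker(φ) = 10ℤ


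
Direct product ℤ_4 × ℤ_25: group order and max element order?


|ℤ_4 × ℤ_25| = 4 × 25 = 100
Max element order = lcm(4,25) = 100
Cyclic? Yes (gcd=1)

|ℤ_4×ℤ_25| = 100, max element order = 100


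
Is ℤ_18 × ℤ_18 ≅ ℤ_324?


Comparing ℤ_18 × ℤ_18 and ℤ_324:
gcd(18,18) = 18 ≠ 1. Max element order in ℤ_18×ℤ_18 is lcm(18,18) = 18 < 324, so it has no element of order 324

No, ℤ_18 × ℤ_18 ≇ ℤ_324


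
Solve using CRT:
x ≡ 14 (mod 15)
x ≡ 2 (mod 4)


m₁ = 15, m₂ = 4, gcd = 1, so CRT applies. M = m₁·m₂ = 60
Let M₁ = M/m₁ = 4, M₂ = M/m₂ = 15
Find y₁ ≡ M₁⁻¹ (mod m₁): 4⁻¹ ≡ 4 (mod 15)
Find y₂ ≡ M₂⁻¹ (mod m₂): 15⁻¹ ≡ 3 (mod 4)
x = a₁·M₁·y₁ + a₂·M₂·y₂ = 14·4·4 + 2·15·3 = 314
Reduce mod 60: x ≡ 14
Check: 14 mod 15 = 14 ✓, 14 mod 4 = 2 ✓

x ≡ 14 (mod 60)


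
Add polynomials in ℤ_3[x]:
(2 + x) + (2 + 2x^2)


Add coefficients mod 3:
x^0: 2 + 2 = 1 (mod 3)
x^1: 1 + 0 = 1 (mod 3)
x^2: 0 + 2 = 2 (mod 3)
Result: 1 + x + 2x^2

f + g = 1 + x + 2x^2


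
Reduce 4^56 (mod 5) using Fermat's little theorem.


Fermat's little theorem: if p is prime and gcd(a,p)=1, then a^(p-1) ≡ 1 (mod p)
p = 5 is prime, gcd(4,5) = 1
Reduce exponent: 56 mod 4 = 0
So 4^56 ≡ 4^0 (mod 5)
4^0 = 1

4^56 ≡ 1 (mod 5)


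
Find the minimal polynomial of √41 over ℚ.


√41 satisfies x² - 41 = 0, irreducible over ℚ since 41 is squarefree

Minimal polynomial: x² - 41


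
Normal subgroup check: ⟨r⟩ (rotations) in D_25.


H = ⟨r⟩ (rotations) in D_25
The rotation subgroup ⟨r⟩ has index 2 in D_25, so it is normal

Yes, normal subgroup


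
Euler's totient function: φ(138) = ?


Factor n: 138 = 2 × 3 × 23
φ(n) = n · ∏(1 - 1/p) over distinct primes p | n
φ(138) = 138 · (1 - 1/2) · (1 - 1/3) · (1 - 1/23) = 44

φ(138) = 44


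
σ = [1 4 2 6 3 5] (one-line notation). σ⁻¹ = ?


To find σ⁻¹, swap domain and range:
σ(1) = 1 → σ⁻¹(1) = 1
σ(2) = 4 → σ⁻¹(4) = 2
σ(3) = 2 → σ⁻¹(2) = 3
σ(4) = 6 → σ⁻¹(6) = 4
σ(5) = 3 → σ⁻¹(3) = 5
σ(6) = 5 → σ⁻¹(5) = 6

σ⁻¹ = [1 3 5 2 6 4]


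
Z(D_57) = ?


Z(G) = {g ∈ G | gx = xg for all x ∈ G}
For odd n, Z(D_n) = {e}: no nontrivial rotation commutes with all reflections

Z(D_57) = {e}


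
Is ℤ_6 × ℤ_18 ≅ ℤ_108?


Comparing ℤ_6 × ℤ_18 and ℤ_108:
gcd(6,18) = 6 ≠ 1. Max element order in ℤ_6×ℤ_18 is lcm(6,18) = 18 < 108, so it has no element of order 108

No, ℤ_6 × ℤ_18 ≇ ℤ_108


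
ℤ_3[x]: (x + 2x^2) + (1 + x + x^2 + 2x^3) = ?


Add coefficients mod 3:
x^0: 0 + 1 = 1 (mod 3)
x^1: 1 + 1 = 2 (mod 3)
x^2: 2 + 1 = 0 (mod 3)
x^3: 0 + 2 = 2 (mod 3)
Result: 1 + 2x + 2x^3

f + g = 1 + 2x + 2x^3


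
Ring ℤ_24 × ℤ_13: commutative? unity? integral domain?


Direct product ring; commutative with unity (1,1); but (1,0)·(0,1) = (0,0) gives zero divisors, so not an integral domain
Commutative: Yes
Integral domain: No
Has unity: Yes

ℤ_24 × ℤ_13: Commutative=Yes, Unity=Yes


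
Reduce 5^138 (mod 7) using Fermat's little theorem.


Fermat's little theorem: if p is prime and gcd(a,p)=1, then a^(p-1) ≡ 1 (mod p)
p = 7 is prime, gcd(5,7) = 1
Reduce exponent: 138 mod 6 = 0
So 5^138 ≡ 5^0 (mod 7)
5^0 = 1

5^138 ≡ 1 (mod 7)


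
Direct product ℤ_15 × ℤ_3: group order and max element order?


|ℤ_15 × ℤ_3| = 15 × 3 = 45
Max element order = lcm(15,3) = 15
Cyclic? No (gcd=3)

|ℤ_15×ℤ_3| = 45, max element order = 15


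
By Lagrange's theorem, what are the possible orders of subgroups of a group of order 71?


Lagrange's theorem: |H| divides |G|
|G| = 71
Divisors of 71: 1, 71

Possible subgroup orders: {1, 71}


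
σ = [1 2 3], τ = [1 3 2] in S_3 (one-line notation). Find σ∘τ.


σ∘τ: apply τ first, then σ
1 →τ 1 →σ 1
2 →τ 3 →σ 3
3 →τ 2 →σ 2

σ∘τ = [1 3 2]


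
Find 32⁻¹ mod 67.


Use the extended Euclidean algorithm to write 1 = 32·s + 67·t; then s mod 67 is the inverse.
Euclidean algorithm:
  32 = 0·67 + 32
  67 = 2·32 + 3
  32 = 10·3 + 2
  3 = 1·2 + 1
  2 = 2·1 + 0
gcd(32,67) = 1
Back-substitution gives: 32·(-23) + 67·(11) = 1
So 32⁻¹ ≡ -23 ≡ 44 (mod 67)
Check: 32 × 44 = 1408 ≡ 1 (mod 67) ✓

32⁻¹ ≡ 44 (mod 67)


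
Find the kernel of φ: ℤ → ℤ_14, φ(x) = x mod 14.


Kernel = preimage of identity
ker(φ) = {x ∈ ℤ : x ≡ 0 (mod 14)} = 14ℤ = {0, ±14, ±28, ...}

ker(φ) = 14ℤ


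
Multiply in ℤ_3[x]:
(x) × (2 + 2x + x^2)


Expand and collect like terms; reduce coefficients mod 3:
x^0: 0·2 = 0 ≡ 0 (mod 3)
x^1: 0·2 + 1·2 = 2 ≡ 2 (mod 3)
x^2: 0·1 + 1·2 = 2 ≡ 2 (mod 3)
x^3: 1·1 = 1 ≡ 1 (mod 3)
Result: 2x + 2x^2 + x^3

f · g = 2x + 2x^2 + x^3


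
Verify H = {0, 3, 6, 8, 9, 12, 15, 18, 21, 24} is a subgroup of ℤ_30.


Subgroup test for H = {0, 3, 6, 8, 9, 12, 15, 18, 21, 24} in (ℤ_30, +):
(1) 0 ∈ H? Yes
(2) Closure: for all a,b ∈ H, (a+b) mod 30 ∈ H? No  [counterexample: 3 + 8 = 11 ∉ H]
(3) Inverses: for all a ∈ H, -a mod 30 ∈ H? No

No, H is not a subgroup of ℤ_30


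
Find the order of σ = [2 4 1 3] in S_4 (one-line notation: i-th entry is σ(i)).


Cycle decomposition: (1 2 4 3)
Cycle lengths: 4
Order = lcm(4) = 4

ord(σ) = 4


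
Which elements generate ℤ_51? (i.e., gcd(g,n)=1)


g generates ℤ_n iff gcd(g,n) = 1
Prime factors of 51: 3, 17
Generators are g ∈ {1,...,50} not divisible by any of these primes.
Generators: {1, 2, 4, 5, 7, 8, 10, 11, 13, 14, 16, 19, 20, 22, 23, 25, 26, 28, 29, 31, 32, 35, 37, 38, 40, 41, 43, 44, 46, 47, 49, 50}
Number of generators = φ(51) = 32

Generators of ℤ_51 = {1, 2, 4, 5, 7, 8, 10, 11, 13, 14, 16, 19, 20, 22, 23, 25, 26, 28, 29, 31, 32, 35, 37, 38, 40, 41, 43, 44, 46, 47, 49, 50}


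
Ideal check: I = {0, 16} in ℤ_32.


Check ideal conditions for I = {0, 16} in ℤ_32:
(1) I is an additive subgroup? Yes
(2) For r ∈ ℤ_32 and a ∈ I: r·a ∈ I? Yes

Yes, I is an ideal of ℤ_32


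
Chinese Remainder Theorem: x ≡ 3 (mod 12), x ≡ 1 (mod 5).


m₁ = 12, m₂ = 5, gcd = 1, so CRT applies. M = m₁·m₂ = 60
Let M₁ = M/m₁ = 5, M₂ = M/m₂ = 12
Find y₁ ≡ M₁⁻¹ (mod m₁): 5⁻¹ ≡ 5 (mod 12)
Find y₂ ≡ M₂⁻¹ (mod m₂): 12⁻¹ ≡ 3 (mod 5)
x = a₁·M₁·y₁ + a₂·M₂·y₂ = 3·5·5 + 1·12·3 = 111
Reduce mod 60: x ≡ 51
Check: 51 mod 12 = 3 ✓, 51 mod 5 = 1 ✓

x ≡ 51 (mod 60)


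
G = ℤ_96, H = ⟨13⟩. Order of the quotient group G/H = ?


|⟨13⟩| = n / gcd(13, 96) = 96 / 1 = 96
H is normal (ℤ_96 is abelian).
|G/H| = |G| / |H| = 96 / 96 = 1

|G/H| = 1


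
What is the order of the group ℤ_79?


ℤ_n has n elements.

|ℤ_79| = 79


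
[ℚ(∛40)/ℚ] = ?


∛40 has minimal polynomial x³ - 40 (irreducible over ℚ since 40 is not a perfect cube)

[ℚ(∛40)/ℚ] = 3


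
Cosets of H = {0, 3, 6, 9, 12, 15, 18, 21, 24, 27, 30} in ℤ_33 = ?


H = {0, 3, 6, 9, 12, 15, 18, 21, 24, 27, 30}, |H| = 11
Number of cosets = |G|/|H| = 33/11 = 3
0 + H = {0, 3, 6, 9, 12, 15, 18, 21, 24, 27, 30}
1 + H = {1, 4, 7, 10, 13, 16, 19, 22, 25, 28, 31}
2 + H = {2, 5, 8, 11, 14, 17, 20, 23, 26, 29, 32}

Cosets: 0+H={0,3,6,9,12,15,18,21,24,27,30}; 1+H={1,4,7,10,13,16,19,22,25,28,31}; 2+H={2,5,8,11,14,17,20,23,26,29,32}


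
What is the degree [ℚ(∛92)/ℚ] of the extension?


∛92 has minimal polynomial x³ - 92 (irreducible over ℚ since 92 is not a perfect cube)

[ℚ(∛92)/ℚ] = 3


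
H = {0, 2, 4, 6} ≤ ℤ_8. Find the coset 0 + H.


0 + H = {0 + h (mod 8) : h ∈ H}
0+0=0, 0+2=2, 0+4=4, 0+6=6

0 + H = {0, 2, 4, 6}


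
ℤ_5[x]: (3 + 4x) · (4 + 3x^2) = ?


Expand and collect like terms; reduce coefficients mod 5:
x^0: 3·4 = 12 ≡ 2 (mod 5)
x^1: 3·0 + 4·4 = 16 ≡ 1 (mod 5)
x^2: 3·3 + 4·0 = 9 ≡ 4 (mod 5)
x^3: 4·3 = 12 ≡ 2 (mod 5)
Result: 2 + x + 4x^2 + 2x^3

f · g = 2 + x + 4x^2 + 2x^3


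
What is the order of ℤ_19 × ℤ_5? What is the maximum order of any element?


|ℤ_19 × ℤ_5| = 19 × 5 = 95
Max element order = lcm(19,5) = 95
Cyclic? Yes (gcd=1)

|ℤ_19×ℤ_5| = 95, max element order = 95


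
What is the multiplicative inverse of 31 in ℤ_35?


Use the extended Euclidean algorithm to write 1 = 31·s + 35·t; then s mod 35 is the inverse.
Euclidean algorithm:
  31 = 0·35 + 31
  35 = 1·31 + 4
  31 = 7·4 + 3
  4 = 1·3 + 1
  3 = 3·1 + 0
gcd(31,35) = 1
Back-substitution gives: 31·(-9) + 35·(8) = 1
So 31⁻¹ ≡ -9 ≡ 26 (mod 35)
Check: 31 × 26 = 806 ≡ 1 (mod 35) ✓

31⁻¹ ≡ 26 (mod 35)


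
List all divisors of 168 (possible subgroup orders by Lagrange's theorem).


Lagrange's theorem: |H| divides |G|
|G| = 168
Divisors of 168: 1, 2, 3, 4, 6, 7, 8, 12, 14, 21, 24, 28, 42, 56, 84, 168

Possible subgroup orders: {1, 2, 3, 4, 6, 7, 8, 12, 14, 21, 24, 28, 42, 56, 84, 168}


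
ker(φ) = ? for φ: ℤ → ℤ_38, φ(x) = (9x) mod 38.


Kernel = preimage of identity
ker(φ) = {x ∈ ℤ : 9x ≡ 0 (mod 38)}. gcd(9,38) = 1, so 9x ≡ 0 (mod 38) ⟺ x ≡ 0 (mod 38/1 = 38). Hence ker(φ) = 38ℤ

ker(φ) = 38ℤ


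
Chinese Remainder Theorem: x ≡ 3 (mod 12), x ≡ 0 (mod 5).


m₁ = 12, m₂ = 5, gcd = 1, so CRT applies. M = m₁·m₂ = 60
Let M₁ = M/m₁ = 5, M₂ = M/m₂ = 12
Find y₁ ≡ M₁⁻¹ (mod m₁): 5⁻¹ ≡ 5 (mod 12)
Find y₂ ≡ M₂⁻¹ (mod m₂): 12⁻¹ ≡ 3 (mod 5)
x = a₁·M₁·y₁ + a₂·M₂·y₂ = 3·5·5 + 0·12·3 = 75
Reduce mod 60: x ≡ 15
Check: 15 mod 12 = 3 ✓, 15 mod 5 = 0 ✓

x ≡ 15 (mod 60)


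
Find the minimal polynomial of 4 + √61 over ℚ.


Let α = 4 + √61. Then α - 4 = √61, so (α - 4)² = 61, giving α² - 8α - 45 = 0. Degree 2 and α ∉ ℚ, so this is the minimal polynomial.

Minimal polynomial: x² - 8x - 45


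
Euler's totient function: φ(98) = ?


Factor n: 98 = 2 × 7^2
φ(n) = n · ∏(1 - 1/p) over distinct primes p | n
φ(98) = 98 · (1 - 1/2) · (1 - 1/7) = 42

φ(98) = 42


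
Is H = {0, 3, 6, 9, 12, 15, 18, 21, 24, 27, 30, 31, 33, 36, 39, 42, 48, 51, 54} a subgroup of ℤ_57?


Subgroup test for H = {0, 3, 6, 9, 12, 15, 18, 21, 24, 27, 30, 31, 33, 36, 39, 42, 48, 51, 54} in (ℤ_57, +):
(1) 0 ∈ H? Yes
(2) Closure: for all a,b ∈ H, (a+b) mod 57 ∈ H? No  [counterexample: 3 + 31 = 34 ∉ H]
(3) Inverses: for all a ∈ H, -a mod 57 ∈ H? No

No, H is not a subgroup of ℤ_57


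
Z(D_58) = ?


Z(G) = {g ∈ G | gx = xg for all x ∈ G}
For even n, Z(D_n) = {e, r^(n/2)}: the 180° rotation r^29 commutes with every reflection and rotation

Z(D_58) = {e, r^29}


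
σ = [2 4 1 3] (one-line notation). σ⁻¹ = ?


To find σ⁻¹, swap domain and range:
σ(1) = 2 → σ⁻¹(2) = 1
σ(2) = 4 → σ⁻¹(4) = 2
σ(3) = 1 → σ⁻¹(1) = 3
σ(4) = 3 → σ⁻¹(3) = 4

σ⁻¹ = [3 1 4 2]


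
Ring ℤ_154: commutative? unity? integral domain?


ℤ_154 is a commutative ring with unity 1; 154 = 2×77 is composite, so 2·77 ≡ 0 gives zero divisors (not an integral domain)
Commutative: Yes
Integral domain: No
Has unity: Yes

ℤ_154: Commutative=Yes, Unity=Yes


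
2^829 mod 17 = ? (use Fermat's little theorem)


Fermat's little theorem: if p is prime and gcd(a,p)=1, then a^(p-1) ≡ 1 (mod p)
p = 17 is prime, gcd(2,17) = 1
Reduce exponent: 829 mod 16 = 13
So 2^829 ≡ 2^13 (mod 17)
2^13 mod 17 = 15

2^829 ≡ 15 (mod 17)


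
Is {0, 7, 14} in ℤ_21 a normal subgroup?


H = {0, 7, 14} in ℤ_21
ℤ_21 is abelian; every subgroup of an abelian group is normal

Yes, normal subgroup


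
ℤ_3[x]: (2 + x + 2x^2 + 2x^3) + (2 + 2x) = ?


Add coefficients mod 3:
x^0: 2 + 2 = 1 (mod 3)
x^1: 1 + 2 = 0 (mod 3)
x^2: 2 + 0 = 2 (mod 3)
x^3: 2 + 0 = 2 (mod 3)
Result: 1 + 2x^2 + 2x^3

f + g = 1 + 2x^2 + 2x^3


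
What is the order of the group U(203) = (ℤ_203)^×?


U(n) is the group of units mod n; |U(n)| = φ(n)
|U(203)| = φ(203) = 168

|U(203) = (ℤ_203)^×| = 168


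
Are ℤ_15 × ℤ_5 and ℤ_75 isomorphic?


Comparing ℤ_15 × ℤ_5 and ℤ_75:
gcd(15,5) = 5 ≠ 1. Max element order in ℤ_15×ℤ_5 is lcm(15,5) = 15 < 75, so it has no element of order 75

No, ℤ_15 × ℤ_5 ≇ ℤ_75


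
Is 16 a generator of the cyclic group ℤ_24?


g generates ℤ_n iff gcd(g, n) = 1
gcd(16, 24) = 8
Since gcd = 8 ≠ 1, ⟨16⟩ has order 3 < 24, so 16 is not a generator.

No, 16 does not generate ℤ_24


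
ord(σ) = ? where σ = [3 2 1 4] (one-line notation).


Cycle decomposition: (1 3)
Cycle lengths: 2
Order = lcm(2) = 2

ord(σ) = 2


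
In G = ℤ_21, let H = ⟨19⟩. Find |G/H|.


|⟨19⟩| = n / gcd(19, 21) = 21 / 1 = 21
H is normal (ℤ_21 is abelian).
|G/H| = |G| / |H| = 21 / 21 = 1

|G/H| = 1


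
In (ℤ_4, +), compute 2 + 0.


Operation: addition mod 4
2 + 0 = (a + b) mod 4 with a = 2, b = 0

2 + 0 = 2


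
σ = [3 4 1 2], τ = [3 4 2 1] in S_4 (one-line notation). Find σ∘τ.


σ∘τ: apply τ first, then σ
1 →τ 3 →σ 1
2 →τ 4 →σ 2
3 →τ 2 →σ 4
4 →τ 1 →σ 3

σ∘τ = [1 2 4 3]


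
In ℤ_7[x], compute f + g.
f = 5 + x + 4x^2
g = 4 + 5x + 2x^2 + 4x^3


Add coefficients mod 7:
x^0: 5 + 4 = 2 (mod 7)
x^1: 1 + 5 = 6 (mod 7)
x^2: 4 + 2 = 6 (mod 7)
x^3: 0 + 4 = 4 (mod 7)
Result: 2 + 6x + 6x^2 + 4x^3

f + g = 2 + 6x + 6x^2 + 4x^3


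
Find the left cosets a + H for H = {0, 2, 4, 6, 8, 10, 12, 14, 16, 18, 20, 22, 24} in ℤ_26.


H = {0, 2, 4, 6, 8, 10, 12, 14, 16, 18, 20, 22, 24}, |H| = 13
Number of cosets = |G|/|H| = 26/13 = 2
0 + H = {0, 2, 4, 6, 8, 10, 12, 14, 16, 18, 20, 22, 24}
1 + H = {1, 3, 5, 7, 9, 11, 13, 15, 17, 19, 21, 23, 25}

Cosets: 0+H={0,2,4,6,8,10,12,14,16,18,20,22,24}; 1+H={1,3,5,7,9,11,13,15,17,19,21,23,25}


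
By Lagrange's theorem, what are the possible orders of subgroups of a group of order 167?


Lagrange's theorem: |H| divides |G|
|G| = 167
Divisors of 167: 1, 167

Possible subgroup orders: {1, 167}


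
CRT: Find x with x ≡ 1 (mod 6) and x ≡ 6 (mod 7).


m₁ = 6, m₂ = 7, gcd = 1, so CRT applies. M = m₁·m₂ = 42
Let M₁ = M/m₁ = 7, M₂ = M/m₂ = 6
Find y₁ ≡ M₁⁻¹ (mod m₁): 7⁻¹ ≡ 1 (mod 6)
Find y₂ ≡ M₂⁻¹ (mod m₂): 6⁻¹ ≡ 6 (mod 7)
x = a₁·M₁·y₁ + a₂·M₂·y₂ = 1·7·1 + 6·6·6 = 223
Reduce mod 42: x ≡ 13
Check: 13 mod 6 = 1 ✓, 13 mod 7 = 6 ✓

x ≡ 13 (mod 42)


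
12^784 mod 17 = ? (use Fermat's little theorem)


Fermat's little theorem: if p is prime and gcd(a,p)=1, then a^(p-1) ≡ 1 (mod p)
p = 17 is prime, gcd(12,17) = 1
Reduce exponent: 784 mod 16 = 0
So 12^784 ≡ 12^0 (mod 17)
12^0 = 1

12^784 ≡ 1 (mod 17)


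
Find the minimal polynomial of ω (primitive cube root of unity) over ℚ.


ω satisfies x² + x + 1 = 0 (the cyclotomic polynomial Φ₃)

Minimal polynomial: x² + x + 1


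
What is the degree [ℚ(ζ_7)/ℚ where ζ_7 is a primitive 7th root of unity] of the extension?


[ℚ(ζ_n):ℚ] = deg Φ_n(x) = φ(n). Here φ(7) = 6

[ℚ(ζ_7)/ℚ where ζ_7 is a primitive 7th root of unity] = 6


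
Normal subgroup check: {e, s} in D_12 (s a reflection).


H = {e, s} in D_12 (s a reflection)
r·s·r⁻¹ = sr⁻² ≠ s for n ≥ 3, so {e, s} is not closed under conjugation

No, not a normal subgroup


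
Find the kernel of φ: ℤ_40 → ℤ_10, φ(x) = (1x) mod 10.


Kernel = preimage of identity
ker(φ) = {x ∈ ℤ_40 : 1x ≡ 0 (mod 10)}. Since 10 | 40, φ is well-defined. The kernel is the cyclic subgroup ⟨10⟩ of ℤ_40 (order 4), i.e. {0, 10, 20, 30}

ker(φ) = {0, 10, 20, 30}


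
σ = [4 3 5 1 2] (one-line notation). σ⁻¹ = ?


To find σ⁻¹, swap domain and range:
σ(1) = 4 → σ⁻¹(4) = 1
σ(2) = 3 → σ⁻¹(3) = 2
σ(3) = 5 → σ⁻¹(5) = 3
σ(4) = 1 → σ⁻¹(1) = 4
σ(5) = 2 → σ⁻¹(2) = 5

σ⁻¹ = [4 5 2 1 3]


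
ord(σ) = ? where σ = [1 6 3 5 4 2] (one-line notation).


Cycle decomposition: (2 6) (4 5)
Cycle lengths: 2, 2
Order = lcm(2, 2) = 2

ord(σ) = 2


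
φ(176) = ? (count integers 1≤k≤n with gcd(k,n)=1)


Factor n: 176 = 2^4 × 11
φ(n) = n · ∏(1 - 1/p) over distinct primes p | n
φ(176) = 176 · (1 - 1/2) · (1 - 1/11) = 80

φ(176) = 80


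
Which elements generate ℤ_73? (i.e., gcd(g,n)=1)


g generates ℤ_n iff gcd(g,n) = 1
Prime factors of 73: 73
Generators are g ∈ {1,...,72} not divisible by any of these primes.
Generators: {1, 2, 3, 4, 5, 6, 7, 8, 9, 10, 11, 12, 13, 14, 15, 16, 17, 18, 19, 20, 21, 22, 23, 24, 25, 26, 27, 28, 29, 30, 31, 32, 33, 34, 35, 36, 37, 38, 39, 40, 41, 42, 43, 44, 45, 46, 47, 48, 49, 50, 51, 52, 53, 54, 55, 56, 57, 58, 59, 60, 61, 62, 63, 64, 65, 66, 67, 68, 69, 70, 71, 72}
Number of generators = φ(73) = 72

Generators of ℤ_73 = {1, 2, 3, 4, 5, 6, 7, 8, 9, 10, 11, 12, 13, 14, 15, 16, 17, 18, 19, 20, 21, 22, 23, 24, 25, 26, 27, 28, 29, 30, 31, 32, 33, 34, 35, 36, 37, 38, 39, 40, 41, 42, 43, 44, 45, 46, 47, 48, 49, 50, 51, 52, 53, 54, 55, 56, 57, 58, 59, 60, 61, 62, 63, 64, 65, 66, 67, 68, 69, 70, 71, 72}


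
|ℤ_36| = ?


ℤ_n has n elements.

|ℤ_36| = 36


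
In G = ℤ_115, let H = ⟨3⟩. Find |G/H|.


|⟨3⟩| = n / gcd(3, 115) = 115 / 1 = 115
H is normal (ℤ_115 is abelian).
|G/H| = |G| / |H| = 115 / 115 = 1

|G/H| = 1


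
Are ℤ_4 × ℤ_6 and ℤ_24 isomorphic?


Comparing ℤ_4 × ℤ_6 and ℤ_24:
gcd(4,6) = 2 ≠ 1. Max element order in ℤ_4×ℤ_6 is lcm(4,6) = 12 < 24, so it has no element of order 24

No, ℤ_4 × ℤ_6 ≇ ℤ_24


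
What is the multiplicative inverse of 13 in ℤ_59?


Use the extended Euclidean algorithm to write 1 = 13·s + 59·t; then s mod 59 is the inverse.
Euclidean algorithm:
  13 = 0·59 + 13
  59 = 4·13 + 7
  13 = 1·7 + 6
  7 = 1·6 + 1
  6 = 6·1 + 0
gcd(13,59) = 1
Back-substitution gives: 13·(-9) + 59·(2) = 1
So 13⁻¹ ≡ -9 ≡ 50 (mod 59)
Check: 13 × 50 = 650 ≡ 1 (mod 59) ✓

13⁻¹ ≡ 50 (mod 59)


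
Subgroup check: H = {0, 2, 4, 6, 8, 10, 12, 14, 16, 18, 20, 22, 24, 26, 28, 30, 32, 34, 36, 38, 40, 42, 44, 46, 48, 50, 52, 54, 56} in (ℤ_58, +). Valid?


Subgroup test for H = {0, 2, 4, 6, 8, 10, 12, 14, 16, 18, 20, 22, 24, 26, 28, 30, 32, 34, 36, 38, 40, 42, 44, 46, 48, 50, 52, 54, 56} in (ℤ_58, +):
(1) 0 ∈ H? Yes
(2) Closure: for all a,b ∈ H, (a+b) mod 58 ∈ H? Yes
(3) Inverses: for all a ∈ H, -a mod 58 ∈ H? Yes

Yes, H is a subgroup of ℤ_58


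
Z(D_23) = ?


Z(G) = {g ∈ G | gx = xg for all x ∈ G}
For odd n, Z(D_n) = {e}: no nontrivial rotation commutes with all reflections

Z(D_23) = {e}


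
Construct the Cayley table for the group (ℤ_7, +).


Elements: {0, 1, 2, 3, 4, 5, 6}
Operation: addition mod 7
Entry (a, b) = (a + b) mod 7

Cayley table:
  | 0 | 1 | 2 | 3 | 4 | 5 | 6
0 | 0 | 1 | 2 | 3 | 4 | 5 | 6
1 | 1 | 2 | 3 | 4 | 5 | 6 | 0
2 | 2 | 3 | 4 | 5 | 6 | 0 | 1
3 | 3 | 4 | 5 | 6 | 0 | 1 | 2
4 | 4 | 5 | 6 | 0 | 1 | 2 | 3
5 | 5 | 6 | 0 | 1 | 2 | 3 | 4
6 | 6 | 0 | 1 | 2 | 3 | 4 | 5


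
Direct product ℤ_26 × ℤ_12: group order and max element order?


|ℤ_26 × ℤ_12| = 26 × 12 = 312
Max element order = lcm(26,12) = 156
Cyclic? No (gcd=2)

|ℤ_26×ℤ_12| = 312, max element order = 156


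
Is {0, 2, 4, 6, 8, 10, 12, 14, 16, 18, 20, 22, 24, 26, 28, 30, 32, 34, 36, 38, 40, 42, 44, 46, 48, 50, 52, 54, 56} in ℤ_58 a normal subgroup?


H = {0, 2, 4, 6, 8, 10, 12, 14, 16, 18, 20, 22, 24, 26, 28, 30, 32, 34, 36, 38, 40, 42, 44, 46, 48, 50, 52, 54, 56} in ℤ_58
ℤ_58 is abelian; every subgroup of an abelian group is normal

Yes, normal subgroup


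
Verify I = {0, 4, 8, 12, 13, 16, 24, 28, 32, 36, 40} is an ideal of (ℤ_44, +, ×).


Check ideal conditions for I = {0, 4, 8, 12, 13, 16, 24, 28, 32, 36, 40} in ℤ_44:
(1) I is an additive subgroup? No
(2) For r ∈ ℤ_44 and a ∈ I: r·a ∈ I? No  [counterexample: r=2, a=13, r·a mod 44 = 26 ∉ I]

No, I is not an ideal of ℤ_44


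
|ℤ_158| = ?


ℤ_n has n elements.

|ℤ_158| = 158


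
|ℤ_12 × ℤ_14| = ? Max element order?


|ℤ_12 × ℤ_14| = 12 × 14 = 168
Max element order = lcm(12,14) = 84
Cyclic? No (gcd=2)

|ℤ_12×ℤ_14| = 168, max element order = 84


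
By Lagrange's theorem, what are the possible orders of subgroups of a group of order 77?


Lagrange's theorem: |H| divides |G|
|G| = 77
Divisors of 77: 1, 7, 11, 77

Possible subgroup orders: {1, 7, 11, 77}


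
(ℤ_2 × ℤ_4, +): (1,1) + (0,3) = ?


Operation: componentwise addition mod (2, 4)
(1,1) + (0,3) = ((a₁+b₁) mod 2, (a₂+b₂) mod 4) with a = (1,1), b = (0,3)

(1,1) + (0,3) = (1,0)


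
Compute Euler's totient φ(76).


Factor n: 76 = 2^2 × 19
φ(n) = n · ∏(1 - 1/p) over distinct primes p | n
φ(76) = 76 · (1 - 1/2) · (1 - 1/19) = 36

φ(76) = 36


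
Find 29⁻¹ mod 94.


Use the extended Euclidean algorithm to write 1 = 29·s + 94·t; then s mod 94 is the inverse.
Euclidean algorithm:
  29 = 0·94 + 29
  94 = 3·29 + 7
  29 = 4·7 + 1
  7 = 7·1 + 0
gcd(29,94) = 1
Back-substitution gives: 29·(13) + 94·(-4) = 1
So 29⁻¹ ≡ 13 ≡ 13 (mod 94)
Check: 29 × 13 = 377 ≡ 1 (mod 94) ✓

29⁻¹ ≡ 13 (mod 94)


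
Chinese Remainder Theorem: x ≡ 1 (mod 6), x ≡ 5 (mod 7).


m₁ = 6, m₂ = 7, gcd = 1, so CRT applies. M = m₁·m₂ = 42
Let M₁ = M/m₁ = 7, M₂ = M/m₂ = 6
Find y₁ ≡ M₁⁻¹ (mod m₁): 7⁻¹ ≡ 1 (mod 6)
Find y₂ ≡ M₂⁻¹ (mod m₂): 6⁻¹ ≡ 6 (mod 7)
x = a₁·M₁·y₁ + a₂·M₂·y₂ = 1·7·1 + 5·6·6 = 187
Reduce mod 42: x ≡ 19
Check: 19 mod 6 = 1 ✓, 19 mod 7 = 5 ✓

x ≡ 19 (mod 42)
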